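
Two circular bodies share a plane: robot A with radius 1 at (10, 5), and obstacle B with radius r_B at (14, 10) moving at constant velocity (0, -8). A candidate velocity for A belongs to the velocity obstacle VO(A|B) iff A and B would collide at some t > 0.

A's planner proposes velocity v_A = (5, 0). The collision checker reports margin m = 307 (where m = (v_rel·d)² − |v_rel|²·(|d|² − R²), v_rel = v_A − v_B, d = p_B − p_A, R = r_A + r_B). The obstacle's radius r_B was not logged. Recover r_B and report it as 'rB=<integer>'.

m = 307
d = (4, 5);  v_rel = (5, 8),  |v_rel|² = 89
v_rel×d = (5)·(5) − (8)·(4) = -7
since m = R²·89 − (-7)²:  R² = (49 + 307) / 89 = 4
R = √4 = 2  ⇒  r_B = 2 − 1 = 1

rB=1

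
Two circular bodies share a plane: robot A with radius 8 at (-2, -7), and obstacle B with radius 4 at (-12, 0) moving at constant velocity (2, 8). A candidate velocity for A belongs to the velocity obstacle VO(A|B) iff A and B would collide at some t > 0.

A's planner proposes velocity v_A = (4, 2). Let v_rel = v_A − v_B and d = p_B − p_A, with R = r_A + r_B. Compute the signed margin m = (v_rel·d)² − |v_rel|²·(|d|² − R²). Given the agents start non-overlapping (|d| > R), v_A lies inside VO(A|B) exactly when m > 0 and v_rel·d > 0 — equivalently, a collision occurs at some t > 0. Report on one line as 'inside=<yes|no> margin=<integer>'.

d = (-10, 7),  |d|² = 149;  R = 8+4 = 12,  c = 149−12² = 5
v_rel = (2, -6),  |v_rel|² = 40;  v_rel·d = (2)·(-10) + (-6)·(7) = -62
40·t² + 124·t + 5 = 0  ⇒  m = (-62)² − 40·5 = 3644
m = 3644 > 0,  v_rel·d = -62 < 0  ⇒  outside

inside=no margin=3644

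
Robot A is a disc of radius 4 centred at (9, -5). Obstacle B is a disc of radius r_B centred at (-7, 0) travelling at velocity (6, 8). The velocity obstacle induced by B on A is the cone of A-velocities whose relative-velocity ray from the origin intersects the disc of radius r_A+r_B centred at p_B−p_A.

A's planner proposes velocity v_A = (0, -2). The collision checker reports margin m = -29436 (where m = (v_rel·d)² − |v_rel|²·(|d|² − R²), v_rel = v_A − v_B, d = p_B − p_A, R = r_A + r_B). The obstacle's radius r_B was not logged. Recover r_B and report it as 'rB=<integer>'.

m = -29436
d = (-16, 5);  v_rel = (-6, -10),  |v_rel|² = 136
v_rel×d = (-6)·(5) − (-10)·(-16) = -190
since m = R²·136 − (-190)²:  R² = (36100 + -29436) / 136 = 49
R = √49 = 7  ⇒  r_B = 7 − 4 = 3

rB=3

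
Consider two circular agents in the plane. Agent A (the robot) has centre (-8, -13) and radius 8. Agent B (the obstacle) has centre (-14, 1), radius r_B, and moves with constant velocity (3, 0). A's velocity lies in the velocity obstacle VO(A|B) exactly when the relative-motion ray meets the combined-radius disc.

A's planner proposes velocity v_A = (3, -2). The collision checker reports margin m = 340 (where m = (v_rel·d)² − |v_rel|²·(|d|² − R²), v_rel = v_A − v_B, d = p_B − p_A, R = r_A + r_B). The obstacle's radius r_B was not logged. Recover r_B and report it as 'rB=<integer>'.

m = 340
d = (-6, 14);  v_rel = (0, -2),  |v_rel|² = 4
v_rel×d = (0)·(14) − (-2)·(-6) = -12
since m = R²·4 − (-12)²:  R² = (144 + 340) / 4 = 121
R = √121 = 11  ⇒  r_B = 11 − 8 = 3

rB=3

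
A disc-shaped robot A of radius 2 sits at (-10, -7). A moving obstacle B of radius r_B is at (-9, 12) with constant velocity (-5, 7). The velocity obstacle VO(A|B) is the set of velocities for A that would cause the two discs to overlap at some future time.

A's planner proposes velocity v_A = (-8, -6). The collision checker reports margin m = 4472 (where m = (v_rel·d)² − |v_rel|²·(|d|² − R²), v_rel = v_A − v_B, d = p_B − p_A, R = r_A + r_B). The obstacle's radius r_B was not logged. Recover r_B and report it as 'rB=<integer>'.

m = 4472
d = (1, 19);  v_rel = (-3, -13),  |v_rel|² = 178
v_rel×d = (-3)·(19) − (-13)·(1) = -44
since m = R²·178 − (-44)²:  R² = (1936 + 4472) / 178 = 36
R = √36 = 6  ⇒  r_B = 6 − 2 = 4

rB=4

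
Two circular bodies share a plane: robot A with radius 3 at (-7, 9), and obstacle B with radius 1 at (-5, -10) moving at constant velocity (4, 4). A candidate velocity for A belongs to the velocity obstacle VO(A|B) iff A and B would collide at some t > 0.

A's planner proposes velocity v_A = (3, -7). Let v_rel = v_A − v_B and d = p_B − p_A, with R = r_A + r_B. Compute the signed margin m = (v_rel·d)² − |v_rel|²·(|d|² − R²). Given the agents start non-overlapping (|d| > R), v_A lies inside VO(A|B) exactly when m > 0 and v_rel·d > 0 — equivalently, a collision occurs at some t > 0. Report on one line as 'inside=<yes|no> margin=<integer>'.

d = (2, -19),  |d|² = 365;  R = 3+1 = 4,  c = 365−4² = 349
v_rel = (-1, -11),  |v_rel|² = 122;  v_rel·d = (-1)·(2) + (-11)·(-19) = 207
122·t² − 414·t + 349 = 0  ⇒  m = 207² − 122·349 = 271
m = 271 > 0,  v_rel·d = 207 > 0  ⇒  inside

inside=yes margin=271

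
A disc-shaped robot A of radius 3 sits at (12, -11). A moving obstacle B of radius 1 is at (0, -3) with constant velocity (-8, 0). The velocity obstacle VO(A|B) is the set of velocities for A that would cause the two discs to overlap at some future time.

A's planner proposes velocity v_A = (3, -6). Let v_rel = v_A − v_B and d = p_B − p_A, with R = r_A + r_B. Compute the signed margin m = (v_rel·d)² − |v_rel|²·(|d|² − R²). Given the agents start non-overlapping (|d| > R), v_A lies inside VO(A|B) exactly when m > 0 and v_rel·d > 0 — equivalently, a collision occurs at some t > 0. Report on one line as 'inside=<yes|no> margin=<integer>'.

d = (-12, 8),  |d|² = 208;  R = 3+1 = 4,  c = 208−4² = 192
v_rel = (11, -6),  |v_rel|² = 157;  v_rel·d = (11)·(-12) + (-6)·(8) = -180
157·t² + 360·t + 192 = 0  ⇒  m = (-180)² − 157·192 = 2256
m = 2256 > 0,  v_rel·d = -180 < 0  ⇒  outside

inside=no margin=2256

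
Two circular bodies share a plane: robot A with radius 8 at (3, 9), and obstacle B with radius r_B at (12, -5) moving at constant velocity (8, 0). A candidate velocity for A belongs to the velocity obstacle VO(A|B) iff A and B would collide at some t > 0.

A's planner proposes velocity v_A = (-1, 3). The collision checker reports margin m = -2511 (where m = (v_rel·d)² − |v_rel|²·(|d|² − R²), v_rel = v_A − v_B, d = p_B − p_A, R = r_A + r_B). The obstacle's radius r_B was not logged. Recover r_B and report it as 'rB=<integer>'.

m = -2511
d = (9, -14);  v_rel = (-9, 3),  |v_rel|² = 90
v_rel×d = (-9)·(-14) − (3)·(9) = 99
since m = R²·90 − 99²:  R² = (9801 + -2511) / 90 = 81
R = √81 = 9  ⇒  r_B = 9 − 8 = 1

rB=1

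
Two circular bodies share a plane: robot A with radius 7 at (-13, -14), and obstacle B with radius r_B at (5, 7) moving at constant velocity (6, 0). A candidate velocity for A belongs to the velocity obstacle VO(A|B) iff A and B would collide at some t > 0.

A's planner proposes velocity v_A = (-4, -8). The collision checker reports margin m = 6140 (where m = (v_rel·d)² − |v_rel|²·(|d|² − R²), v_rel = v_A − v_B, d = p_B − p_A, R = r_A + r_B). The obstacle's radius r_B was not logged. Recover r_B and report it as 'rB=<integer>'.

m = 6140
d = (18, 21);  v_rel = (-10, -8),  |v_rel|² = 164
v_rel×d = (-10)·(21) − (-8)·(18) = -66
since m = R²·164 − (-66)²:  R² = (4356 + 6140) / 164 = 64
R = √64 = 8  ⇒  r_B = 8 − 7 = 1

rB=1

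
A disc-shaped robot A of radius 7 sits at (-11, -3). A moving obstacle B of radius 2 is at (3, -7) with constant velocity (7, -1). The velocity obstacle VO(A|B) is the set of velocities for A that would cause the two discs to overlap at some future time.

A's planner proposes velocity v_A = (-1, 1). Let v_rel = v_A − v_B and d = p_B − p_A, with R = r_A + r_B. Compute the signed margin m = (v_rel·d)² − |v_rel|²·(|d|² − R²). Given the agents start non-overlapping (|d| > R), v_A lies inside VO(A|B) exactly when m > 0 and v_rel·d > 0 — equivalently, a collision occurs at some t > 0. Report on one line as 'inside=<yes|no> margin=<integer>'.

d = (14, -4),  |d|² = 212;  R = 7+2 = 9,  c = 212−9² = 131
v_rel = (-8, 2),  |v_rel|² = 68;  v_rel·d = (-8)·(14) + (2)·(-4) = -120
68·t² + 240·t + 131 = 0  ⇒  m = (-120)² − 68·131 = 5492
m = 5492 > 0,  v_rel·d = -120 < 0  ⇒  outside

inside=no margin=5492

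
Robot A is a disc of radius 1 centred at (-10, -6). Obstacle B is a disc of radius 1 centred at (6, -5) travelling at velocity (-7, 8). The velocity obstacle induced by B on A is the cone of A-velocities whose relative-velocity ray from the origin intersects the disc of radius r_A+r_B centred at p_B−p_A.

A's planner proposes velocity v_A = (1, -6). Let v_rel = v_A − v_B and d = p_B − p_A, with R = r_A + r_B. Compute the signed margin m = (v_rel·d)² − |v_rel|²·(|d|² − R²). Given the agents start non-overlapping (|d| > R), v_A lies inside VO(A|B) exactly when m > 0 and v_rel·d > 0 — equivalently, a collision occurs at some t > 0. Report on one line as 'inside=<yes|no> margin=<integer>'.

d = (16, 1),  |d|² = 257;  R = 1+1 = 2,  c = 257−2² = 253
v_rel = (8, -14),  |v_rel|² = 260;  v_rel·d = (8)·(16) + (-14)·(1) = 114
260·t² − 228·t + 253 = 0  ⇒  m = 114² − 260·253 = -52784
m = -52784 < 0,  v_rel·d = 114 > 0  ⇒  outside

inside=no margin=-52784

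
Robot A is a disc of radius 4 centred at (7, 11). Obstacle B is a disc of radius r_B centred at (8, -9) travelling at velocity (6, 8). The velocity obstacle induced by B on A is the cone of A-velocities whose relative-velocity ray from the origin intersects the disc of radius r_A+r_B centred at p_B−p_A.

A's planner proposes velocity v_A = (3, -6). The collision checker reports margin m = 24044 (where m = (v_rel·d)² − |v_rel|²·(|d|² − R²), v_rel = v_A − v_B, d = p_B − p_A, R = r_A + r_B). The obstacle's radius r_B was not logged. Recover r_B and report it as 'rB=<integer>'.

m = 24044
d = (1, -20);  v_rel = (-3, -14),  |v_rel|² = 205
v_rel×d = (-3)·(-20) − (-14)·(1) = 74
since m = R²·205 − 74²:  R² = (5476 + 24044) / 205 = 144
R = √144 = 12  ⇒  r_B = 12 − 4 = 8

rB=8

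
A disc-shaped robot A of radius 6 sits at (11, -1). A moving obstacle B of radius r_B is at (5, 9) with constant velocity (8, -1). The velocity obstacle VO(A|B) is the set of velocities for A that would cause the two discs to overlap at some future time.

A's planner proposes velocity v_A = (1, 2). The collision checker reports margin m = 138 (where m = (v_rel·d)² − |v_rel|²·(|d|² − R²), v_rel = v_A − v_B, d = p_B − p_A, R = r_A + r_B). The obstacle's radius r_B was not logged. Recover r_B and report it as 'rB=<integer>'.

m = 138
d = (-6, 10);  v_rel = (-7, 3),  |v_rel|² = 58
v_rel×d = (-7)·(10) − (3)·(-6) = -52
since m = R²·58 − (-52)²:  R² = (2704 + 138) / 58 = 49
R = √49 = 7  ⇒  r_B = 7 − 6 = 1

rB=1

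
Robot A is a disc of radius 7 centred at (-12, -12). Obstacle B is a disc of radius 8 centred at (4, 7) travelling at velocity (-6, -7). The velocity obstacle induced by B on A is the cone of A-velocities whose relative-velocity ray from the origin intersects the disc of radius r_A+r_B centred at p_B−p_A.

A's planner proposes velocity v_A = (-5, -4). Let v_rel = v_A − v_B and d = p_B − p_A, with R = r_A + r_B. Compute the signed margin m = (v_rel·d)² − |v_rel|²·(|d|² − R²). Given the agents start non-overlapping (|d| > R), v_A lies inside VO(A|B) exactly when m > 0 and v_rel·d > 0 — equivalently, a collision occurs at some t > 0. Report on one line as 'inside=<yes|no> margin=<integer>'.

d = (16, 19),  |d|² = 617;  R = 7+8 = 15,  c = 617−15² = 392
v_rel = (1, 3),  |v_rel|² = 10;  v_rel·d = (1)·(16) + (3)·(19) = 73
10·t² − 146·t + 392 = 0  ⇒  m = 73² − 10·392 = 1409
m = 1409 > 0,  v_rel·d = 73 > 0  ⇒  inside

inside=yes margin=1409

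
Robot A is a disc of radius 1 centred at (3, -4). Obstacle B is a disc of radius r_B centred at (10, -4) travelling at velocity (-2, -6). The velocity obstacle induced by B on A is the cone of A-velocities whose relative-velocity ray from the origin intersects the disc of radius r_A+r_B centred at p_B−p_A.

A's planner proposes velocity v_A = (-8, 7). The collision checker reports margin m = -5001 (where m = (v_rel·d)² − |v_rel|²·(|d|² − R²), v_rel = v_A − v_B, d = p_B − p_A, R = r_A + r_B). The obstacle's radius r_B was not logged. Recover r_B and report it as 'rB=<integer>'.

m = -5001
d = (7, 0);  v_rel = (-6, 13),  |v_rel|² = 205
v_rel×d = (-6)·(0) − (13)·(7) = -91
since m = R²·205 − (-91)²:  R² = (8281 + -5001) / 205 = 16
R = √16 = 4  ⇒  r_B = 4 − 1 = 3

rB=3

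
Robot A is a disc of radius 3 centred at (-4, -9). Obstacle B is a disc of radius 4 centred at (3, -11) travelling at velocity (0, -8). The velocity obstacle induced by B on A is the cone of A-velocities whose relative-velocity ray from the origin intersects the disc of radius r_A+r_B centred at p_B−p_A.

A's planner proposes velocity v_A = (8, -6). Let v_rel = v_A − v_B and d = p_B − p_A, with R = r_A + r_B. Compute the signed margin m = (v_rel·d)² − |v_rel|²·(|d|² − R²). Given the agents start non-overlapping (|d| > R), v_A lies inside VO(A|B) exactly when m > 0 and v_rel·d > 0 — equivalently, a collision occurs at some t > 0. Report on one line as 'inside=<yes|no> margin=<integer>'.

d = (7, -2),  |d|² = 53;  R = 3+4 = 7,  c = 53−7² = 4
v_rel = (8, 2),  |v_rel|² = 68;  v_rel·d = (8)·(7) + (2)·(-2) = 52
68·t² − 104·t + 4 = 0  ⇒  m = 52² − 68·4 = 2432
m = 2432 > 0,  v_rel·d = 52 > 0  ⇒  inside

inside=yes margin=2432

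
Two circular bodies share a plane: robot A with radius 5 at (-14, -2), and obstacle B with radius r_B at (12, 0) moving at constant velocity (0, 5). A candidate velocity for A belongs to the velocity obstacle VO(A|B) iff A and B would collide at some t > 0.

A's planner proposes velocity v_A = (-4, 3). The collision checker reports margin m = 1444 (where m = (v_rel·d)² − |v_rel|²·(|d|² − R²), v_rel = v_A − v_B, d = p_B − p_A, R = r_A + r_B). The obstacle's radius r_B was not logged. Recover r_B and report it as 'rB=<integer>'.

m = 1444
d = (26, 2);  v_rel = (-4, -2),  |v_rel|² = 20
v_rel×d = (-4)·(2) − (-2)·(26) = 44
since m = R²·20 − 44²:  R² = (1936 + 1444) / 20 = 169
R = √169 = 13  ⇒  r_B = 13 − 5 = 8

rB=8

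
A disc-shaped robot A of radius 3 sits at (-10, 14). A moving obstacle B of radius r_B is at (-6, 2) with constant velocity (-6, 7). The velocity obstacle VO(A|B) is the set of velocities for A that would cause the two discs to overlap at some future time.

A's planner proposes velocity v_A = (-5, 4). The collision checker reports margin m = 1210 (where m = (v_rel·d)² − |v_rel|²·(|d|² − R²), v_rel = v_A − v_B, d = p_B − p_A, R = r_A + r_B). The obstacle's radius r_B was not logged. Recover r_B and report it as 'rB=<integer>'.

m = 1210
d = (4, -12);  v_rel = (1, -3),  |v_rel|² = 10
v_rel×d = (1)·(-12) − (-3)·(4) = 0
since m = R²·10 − 0²:  R² = (0 + 1210) / 10 = 121
R = √121 = 11  ⇒  r_B = 11 − 3 = 8

rB=8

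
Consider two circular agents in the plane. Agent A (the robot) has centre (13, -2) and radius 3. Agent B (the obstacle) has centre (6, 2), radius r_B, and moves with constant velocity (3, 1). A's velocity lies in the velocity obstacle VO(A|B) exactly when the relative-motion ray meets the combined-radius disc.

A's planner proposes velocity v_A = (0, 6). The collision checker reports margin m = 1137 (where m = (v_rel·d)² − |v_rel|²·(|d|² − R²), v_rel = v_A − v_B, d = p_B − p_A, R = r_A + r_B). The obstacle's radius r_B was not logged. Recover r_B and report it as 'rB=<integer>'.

m = 1137
d = (-7, 4);  v_rel = (-3, 5),  |v_rel|² = 34
v_rel×d = (-3)·(4) − (5)·(-7) = 23
since m = R²·34 − 23²:  R² = (529 + 1137) / 34 = 49
R = √49 = 7  ⇒  r_B = 7 − 3 = 4

rB=4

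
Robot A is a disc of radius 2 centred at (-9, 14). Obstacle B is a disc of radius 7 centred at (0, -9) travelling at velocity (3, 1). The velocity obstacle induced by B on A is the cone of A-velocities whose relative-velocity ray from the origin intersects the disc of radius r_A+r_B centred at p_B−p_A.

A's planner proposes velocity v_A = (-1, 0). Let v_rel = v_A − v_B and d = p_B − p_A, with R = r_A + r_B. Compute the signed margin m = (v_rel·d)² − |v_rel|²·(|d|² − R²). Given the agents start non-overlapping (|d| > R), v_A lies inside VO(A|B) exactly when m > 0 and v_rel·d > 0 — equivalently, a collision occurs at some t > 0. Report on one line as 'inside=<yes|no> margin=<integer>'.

d = (9, -23),  |d|² = 610;  R = 2+7 = 9,  c = 610−9² = 529
v_rel = (-4, -1),  |v_rel|² = 17;  v_rel·d = (-4)·(9) + (-1)·(-23) = -13
17·t² + 26·t + 529 = 0  ⇒  m = (-13)² − 17·529 = -8824
m = -8824 < 0,  v_rel·d = -13 < 0  ⇒  outside

inside=no margin=-8824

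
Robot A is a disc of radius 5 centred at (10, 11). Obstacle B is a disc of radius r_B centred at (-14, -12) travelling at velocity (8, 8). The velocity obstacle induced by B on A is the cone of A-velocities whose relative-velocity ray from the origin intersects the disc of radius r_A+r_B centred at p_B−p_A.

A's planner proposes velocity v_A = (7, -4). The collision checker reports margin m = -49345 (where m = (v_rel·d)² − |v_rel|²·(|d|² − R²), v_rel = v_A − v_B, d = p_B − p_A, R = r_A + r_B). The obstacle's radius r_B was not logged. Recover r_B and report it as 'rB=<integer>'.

m = -49345
d = (-24, -23);  v_rel = (-1, -12),  |v_rel|² = 145
v_rel×d = (-1)·(-23) − (-12)·(-24) = -265
since m = R²·145 − (-265)²:  R² = (70225 + -49345) / 145 = 144
R = √144 = 12  ⇒  r_B = 12 − 5 = 7

rB=7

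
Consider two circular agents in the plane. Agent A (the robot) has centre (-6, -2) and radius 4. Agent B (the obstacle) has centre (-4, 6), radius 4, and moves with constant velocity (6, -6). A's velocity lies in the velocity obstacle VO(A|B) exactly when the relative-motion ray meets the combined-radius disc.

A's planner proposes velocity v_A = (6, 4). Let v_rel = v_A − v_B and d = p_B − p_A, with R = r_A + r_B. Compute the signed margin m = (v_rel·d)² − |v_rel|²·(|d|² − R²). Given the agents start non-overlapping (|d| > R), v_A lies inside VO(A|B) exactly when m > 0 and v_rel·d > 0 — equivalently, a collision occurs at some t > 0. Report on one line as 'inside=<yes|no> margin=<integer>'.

d = (2, 8),  |d|² = 68;  R = 4+4 = 8,  c = 68−8² = 4
v_rel = (0, 10),  |v_rel|² = 100;  v_rel·d = (0)·(2) + (10)·(8) = 80
100·t² − 160·t + 4 = 0  ⇒  m = 80² − 100·4 = 6000
m = 6000 > 0,  v_rel·d = 80 > 0  ⇒  inside

inside=yes margin=6000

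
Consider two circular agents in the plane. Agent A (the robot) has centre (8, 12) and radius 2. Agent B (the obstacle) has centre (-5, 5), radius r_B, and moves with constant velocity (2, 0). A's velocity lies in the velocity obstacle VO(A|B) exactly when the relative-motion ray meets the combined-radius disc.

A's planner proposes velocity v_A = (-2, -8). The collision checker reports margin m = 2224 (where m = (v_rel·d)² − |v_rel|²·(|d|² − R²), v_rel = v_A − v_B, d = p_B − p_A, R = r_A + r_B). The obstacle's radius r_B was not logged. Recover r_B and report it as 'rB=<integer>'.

m = 2224
d = (-13, -7);  v_rel = (-4, -8),  |v_rel|² = 80
v_rel×d = (-4)·(-7) − (-8)·(-13) = -76
since m = R²·80 − (-76)²:  R² = (5776 + 2224) / 80 = 100
R = √100 = 10  ⇒  r_B = 10 − 2 = 8

rB=8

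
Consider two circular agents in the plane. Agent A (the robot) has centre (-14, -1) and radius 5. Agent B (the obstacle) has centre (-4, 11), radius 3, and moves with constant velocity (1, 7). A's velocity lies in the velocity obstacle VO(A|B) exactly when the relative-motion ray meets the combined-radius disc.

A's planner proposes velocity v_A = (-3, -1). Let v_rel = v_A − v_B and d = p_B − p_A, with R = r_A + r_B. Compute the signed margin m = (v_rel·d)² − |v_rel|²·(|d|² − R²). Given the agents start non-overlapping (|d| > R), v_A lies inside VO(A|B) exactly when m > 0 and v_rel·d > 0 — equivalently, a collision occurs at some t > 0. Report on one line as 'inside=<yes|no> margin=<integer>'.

d = (10, 12),  |d|² = 244;  R = 5+3 = 8,  c = 244−8² = 180
v_rel = (-4, -8),  |v_rel|² = 80;  v_rel·d = (-4)·(10) + (-8)·(12) = -136
80·t² + 272·t + 180 = 0  ⇒  m = (-136)² − 80·180 = 4096
m = 4096 > 0,  v_rel·d = -136 < 0  ⇒  outside

inside=no margin=4096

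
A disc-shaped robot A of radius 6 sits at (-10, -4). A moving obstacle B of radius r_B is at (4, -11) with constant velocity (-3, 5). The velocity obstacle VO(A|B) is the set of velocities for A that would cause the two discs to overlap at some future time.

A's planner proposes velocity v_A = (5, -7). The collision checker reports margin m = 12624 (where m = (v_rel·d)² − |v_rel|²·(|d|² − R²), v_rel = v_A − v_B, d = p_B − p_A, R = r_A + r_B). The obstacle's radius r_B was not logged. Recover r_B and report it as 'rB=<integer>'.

m = 12624
d = (14, -7);  v_rel = (8, -12),  |v_rel|² = 208
v_rel×d = (8)·(-7) − (-12)·(14) = 112
since m = R²·208 − 112²:  R² = (12544 + 12624) / 208 = 121
R = √121 = 11  ⇒  r_B = 11 − 6 = 5

rB=5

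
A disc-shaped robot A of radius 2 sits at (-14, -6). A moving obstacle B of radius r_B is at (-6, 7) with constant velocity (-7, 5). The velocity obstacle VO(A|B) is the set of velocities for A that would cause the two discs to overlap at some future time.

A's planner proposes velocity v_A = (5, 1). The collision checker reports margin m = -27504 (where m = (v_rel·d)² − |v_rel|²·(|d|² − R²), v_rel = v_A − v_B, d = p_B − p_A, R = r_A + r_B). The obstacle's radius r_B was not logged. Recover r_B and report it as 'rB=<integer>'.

m = -27504
d = (8, 13);  v_rel = (12, -4),  |v_rel|² = 160
v_rel×d = (12)·(13) − (-4)·(8) = 188
since m = R²·160 − 188²:  R² = (35344 + -27504) / 160 = 49
R = √49 = 7  ⇒  r_B = 7 − 2 = 5

rB=5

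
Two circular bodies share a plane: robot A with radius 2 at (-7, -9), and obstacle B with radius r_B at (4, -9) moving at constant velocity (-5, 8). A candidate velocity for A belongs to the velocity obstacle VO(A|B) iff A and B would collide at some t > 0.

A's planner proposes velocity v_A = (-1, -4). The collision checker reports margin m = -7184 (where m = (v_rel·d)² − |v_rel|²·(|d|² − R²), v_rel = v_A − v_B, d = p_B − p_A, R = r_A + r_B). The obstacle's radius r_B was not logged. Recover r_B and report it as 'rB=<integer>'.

m = -7184
d = (11, 0);  v_rel = (4, -12),  |v_rel|² = 160
v_rel×d = (4)·(0) − (-12)·(11) = 132
since m = R²·160 − 132²:  R² = (17424 + -7184) / 160 = 64
R = √64 = 8  ⇒  r_B = 8 − 2 = 6

rB=6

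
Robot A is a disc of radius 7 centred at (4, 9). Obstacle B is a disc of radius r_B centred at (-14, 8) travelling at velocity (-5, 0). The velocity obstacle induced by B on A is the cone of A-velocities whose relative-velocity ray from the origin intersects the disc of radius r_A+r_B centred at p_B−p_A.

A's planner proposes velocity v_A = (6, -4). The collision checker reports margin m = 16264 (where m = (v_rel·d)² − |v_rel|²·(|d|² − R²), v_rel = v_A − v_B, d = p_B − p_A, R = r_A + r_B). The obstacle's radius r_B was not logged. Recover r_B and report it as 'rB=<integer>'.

m = 16264
d = (-18, -1);  v_rel = (11, -4),  |v_rel|² = 137
v_rel×d = (11)·(-1) − (-4)·(-18) = -83
since m = R²·137 − (-83)²:  R² = (6889 + 16264) / 137 = 169
R = √169 = 13  ⇒  r_B = 13 − 7 = 6

rB=6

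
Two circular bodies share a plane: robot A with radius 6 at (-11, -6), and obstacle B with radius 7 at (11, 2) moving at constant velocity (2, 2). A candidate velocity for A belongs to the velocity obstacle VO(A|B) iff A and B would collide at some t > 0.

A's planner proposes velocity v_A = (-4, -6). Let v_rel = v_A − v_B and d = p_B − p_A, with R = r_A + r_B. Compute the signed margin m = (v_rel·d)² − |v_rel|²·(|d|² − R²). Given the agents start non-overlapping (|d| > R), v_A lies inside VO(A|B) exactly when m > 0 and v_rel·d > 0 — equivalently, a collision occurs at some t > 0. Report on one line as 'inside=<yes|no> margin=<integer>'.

d = (22, 8),  |d|² = 548;  R = 6+7 = 13,  c = 548−13² = 379
v_rel = (-6, -8),  |v_rel|² = 100;  v_rel·d = (-6)·(22) + (-8)·(8) = -196
100·t² + 392·t + 379 = 0  ⇒  m = (-196)² − 100·379 = 516
m = 516 > 0,  v_rel·d = -196 < 0  ⇒  outside

inside=no margin=516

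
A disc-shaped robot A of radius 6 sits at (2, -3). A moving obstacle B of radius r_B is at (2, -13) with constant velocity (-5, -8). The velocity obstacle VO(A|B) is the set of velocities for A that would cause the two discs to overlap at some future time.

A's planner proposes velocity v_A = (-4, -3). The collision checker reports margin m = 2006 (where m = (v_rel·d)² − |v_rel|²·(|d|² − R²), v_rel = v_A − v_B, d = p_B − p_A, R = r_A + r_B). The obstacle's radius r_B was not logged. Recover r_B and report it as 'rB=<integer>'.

m = 2006
d = (0, -10);  v_rel = (1, 5),  |v_rel|² = 26
v_rel×d = (1)·(-10) − (5)·(0) = -10
since m = R²·26 − (-10)²:  R² = (100 + 2006) / 26 = 81
R = √81 = 9  ⇒  r_B = 9 − 6 = 3

rB=3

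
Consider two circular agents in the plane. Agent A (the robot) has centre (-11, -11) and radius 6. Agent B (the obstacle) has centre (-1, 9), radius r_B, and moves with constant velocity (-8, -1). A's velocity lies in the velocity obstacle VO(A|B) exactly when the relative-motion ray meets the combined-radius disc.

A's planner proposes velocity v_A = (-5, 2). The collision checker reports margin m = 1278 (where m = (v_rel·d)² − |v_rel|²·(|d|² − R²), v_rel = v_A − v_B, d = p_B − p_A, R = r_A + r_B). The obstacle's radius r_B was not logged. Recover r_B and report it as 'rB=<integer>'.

m = 1278
d = (10, 20);  v_rel = (3, 3),  |v_rel|² = 18
v_rel×d = (3)·(20) − (3)·(10) = 30
since m = R²·18 − 30²:  R² = (900 + 1278) / 18 = 121
R = √121 = 11  ⇒  r_B = 11 − 6 = 5

rB=5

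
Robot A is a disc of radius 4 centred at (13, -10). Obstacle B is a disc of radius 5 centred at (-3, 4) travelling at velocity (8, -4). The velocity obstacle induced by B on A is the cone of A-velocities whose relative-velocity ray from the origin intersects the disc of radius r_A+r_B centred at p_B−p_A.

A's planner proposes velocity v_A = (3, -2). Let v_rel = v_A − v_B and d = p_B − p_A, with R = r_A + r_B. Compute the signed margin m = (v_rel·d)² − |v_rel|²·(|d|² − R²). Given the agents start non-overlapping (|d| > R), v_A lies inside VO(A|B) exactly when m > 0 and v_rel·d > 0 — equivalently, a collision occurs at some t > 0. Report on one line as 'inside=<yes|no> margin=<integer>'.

d = (-16, 14),  |d|² = 452;  R = 4+5 = 9,  c = 452−9² = 371
v_rel = (-5, 2),  |v_rel|² = 29;  v_rel·d = (-5)·(-16) + (2)·(14) = 108
29·t² − 216·t + 371 = 0  ⇒  m = 108² − 29·371 = 905
m = 905 > 0,  v_rel·d = 108 > 0  ⇒  inside

inside=yes margin=905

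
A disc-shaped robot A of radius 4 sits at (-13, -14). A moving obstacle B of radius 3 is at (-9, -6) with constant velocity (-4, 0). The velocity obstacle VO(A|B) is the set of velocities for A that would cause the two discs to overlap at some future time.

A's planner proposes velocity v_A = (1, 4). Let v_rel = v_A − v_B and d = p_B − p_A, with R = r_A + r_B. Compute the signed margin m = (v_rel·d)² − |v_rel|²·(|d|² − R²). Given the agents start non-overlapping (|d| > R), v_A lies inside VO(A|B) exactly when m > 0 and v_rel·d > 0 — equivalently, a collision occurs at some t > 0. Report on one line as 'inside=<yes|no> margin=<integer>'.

d = (4, 8),  |d|² = 80;  R = 4+3 = 7,  c = 80−7² = 31
v_rel = (5, 4),  |v_rel|² = 41;  v_rel·d = (5)·(4) + (4)·(8) = 52
41·t² − 104·t + 31 = 0  ⇒  m = 52² − 41·31 = 1433
m = 1433 > 0,  v_rel·d = 52 > 0  ⇒  inside

inside=yes margin=1433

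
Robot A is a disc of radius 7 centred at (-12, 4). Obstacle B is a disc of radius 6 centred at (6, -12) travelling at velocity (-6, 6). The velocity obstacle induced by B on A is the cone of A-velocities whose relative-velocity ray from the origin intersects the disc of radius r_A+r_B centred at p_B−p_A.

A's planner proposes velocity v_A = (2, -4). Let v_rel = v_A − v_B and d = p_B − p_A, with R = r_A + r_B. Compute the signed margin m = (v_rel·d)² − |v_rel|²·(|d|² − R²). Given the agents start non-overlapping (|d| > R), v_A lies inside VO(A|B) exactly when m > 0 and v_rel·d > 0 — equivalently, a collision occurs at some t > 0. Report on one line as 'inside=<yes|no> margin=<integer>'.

d = (18, -16),  |d|² = 580;  R = 7+6 = 13,  c = 580−13² = 411
v_rel = (8, -10),  |v_rel|² = 164;  v_rel·d = (8)·(18) + (-10)·(-16) = 304
164·t² − 608·t + 411 = 0  ⇒  m = 304² − 164·411 = 25012
m = 25012 > 0,  v_rel·d = 304 > 0  ⇒  inside

inside=yes margin=25012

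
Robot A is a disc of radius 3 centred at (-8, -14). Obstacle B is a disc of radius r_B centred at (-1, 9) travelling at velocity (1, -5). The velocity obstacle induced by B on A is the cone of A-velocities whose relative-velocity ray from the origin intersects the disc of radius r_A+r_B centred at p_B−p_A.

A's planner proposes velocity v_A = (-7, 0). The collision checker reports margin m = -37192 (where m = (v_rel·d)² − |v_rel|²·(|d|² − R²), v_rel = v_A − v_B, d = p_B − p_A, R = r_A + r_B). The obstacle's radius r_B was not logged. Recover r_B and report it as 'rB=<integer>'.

m = -37192
d = (7, 23);  v_rel = (-8, 5),  |v_rel|² = 89
v_rel×d = (-8)·(23) − (5)·(7) = -219
since m = R²·89 − (-219)²:  R² = (47961 + -37192) / 89 = 121
R = √121 = 11  ⇒  r_B = 11 − 3 = 8

rB=8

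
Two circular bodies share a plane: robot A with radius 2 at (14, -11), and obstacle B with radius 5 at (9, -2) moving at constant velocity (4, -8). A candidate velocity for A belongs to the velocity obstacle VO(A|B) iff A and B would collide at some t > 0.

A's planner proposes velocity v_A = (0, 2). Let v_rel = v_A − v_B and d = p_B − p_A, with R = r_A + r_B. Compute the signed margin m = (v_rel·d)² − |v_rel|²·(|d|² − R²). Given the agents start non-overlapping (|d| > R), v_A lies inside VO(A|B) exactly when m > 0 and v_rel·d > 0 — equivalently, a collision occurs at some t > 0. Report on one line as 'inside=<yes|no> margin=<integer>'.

d = (-5, 9),  |d|² = 106;  R = 2+5 = 7,  c = 106−7² = 57
v_rel = (-4, 10),  |v_rel|² = 116;  v_rel·d = (-4)·(-5) + (10)·(9) = 110
116·t² − 220·t + 57 = 0  ⇒  m = 110² − 116·57 = 5488
m = 5488 > 0,  v_rel·d = 110 > 0  ⇒  inside

inside=yes margin=5488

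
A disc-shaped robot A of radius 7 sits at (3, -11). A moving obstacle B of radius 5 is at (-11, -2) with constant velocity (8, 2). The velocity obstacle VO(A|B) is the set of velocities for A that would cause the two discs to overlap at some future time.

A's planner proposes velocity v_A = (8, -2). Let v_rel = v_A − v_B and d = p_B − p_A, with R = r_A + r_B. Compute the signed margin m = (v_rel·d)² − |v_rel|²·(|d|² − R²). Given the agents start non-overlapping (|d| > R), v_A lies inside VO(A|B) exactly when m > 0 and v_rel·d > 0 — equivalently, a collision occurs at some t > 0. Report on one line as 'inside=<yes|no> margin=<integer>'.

d = (-14, 9),  |d|² = 277;  R = 7+5 = 12,  c = 277−12² = 133
v_rel = (0, -4),  |v_rel|² = 16;  v_rel·d = (0)·(-14) + (-4)·(9) = -36
16·t² + 72·t + 133 = 0  ⇒  m = (-36)² − 16·133 = -832
m = -832 < 0,  v_rel·d = -36 < 0  ⇒  outside

inside=no margin=-832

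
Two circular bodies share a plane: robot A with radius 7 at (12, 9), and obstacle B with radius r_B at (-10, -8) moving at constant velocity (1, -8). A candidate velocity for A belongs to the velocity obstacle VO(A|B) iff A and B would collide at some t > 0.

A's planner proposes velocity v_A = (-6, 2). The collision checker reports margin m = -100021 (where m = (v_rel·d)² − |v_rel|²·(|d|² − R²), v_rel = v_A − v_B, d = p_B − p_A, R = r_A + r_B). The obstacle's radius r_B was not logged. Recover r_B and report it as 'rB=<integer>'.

m = -100021
d = (-22, -17);  v_rel = (-7, 10),  |v_rel|² = 149
v_rel×d = (-7)·(-17) − (10)·(-22) = 339
since m = R²·149 − 339²:  R² = (114921 + -100021) / 149 = 100
R = √100 = 10  ⇒  r_B = 10 − 7 = 3

rB=3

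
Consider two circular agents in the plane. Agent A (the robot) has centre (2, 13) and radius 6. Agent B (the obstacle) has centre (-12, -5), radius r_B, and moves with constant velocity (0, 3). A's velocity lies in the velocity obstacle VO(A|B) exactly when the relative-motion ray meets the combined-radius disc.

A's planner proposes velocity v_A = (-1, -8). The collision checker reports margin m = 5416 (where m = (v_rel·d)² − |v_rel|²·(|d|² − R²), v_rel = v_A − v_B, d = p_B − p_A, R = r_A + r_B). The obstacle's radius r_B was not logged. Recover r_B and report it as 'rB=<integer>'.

m = 5416
d = (-14, -18);  v_rel = (-1, -11),  |v_rel|² = 122
v_rel×d = (-1)·(-18) − (-11)·(-14) = -136
since m = R²·122 − (-136)²:  R² = (18496 + 5416) / 122 = 196
R = √196 = 14  ⇒  r_B = 14 − 6 = 8

rB=8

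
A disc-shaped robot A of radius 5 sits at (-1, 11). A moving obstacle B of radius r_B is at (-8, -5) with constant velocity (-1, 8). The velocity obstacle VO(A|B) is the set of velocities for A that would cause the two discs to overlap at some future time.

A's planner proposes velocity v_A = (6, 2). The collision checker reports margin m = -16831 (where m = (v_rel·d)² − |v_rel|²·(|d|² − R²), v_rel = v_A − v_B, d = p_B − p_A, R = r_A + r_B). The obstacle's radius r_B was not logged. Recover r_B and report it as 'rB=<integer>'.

m = -16831
d = (-7, -16);  v_rel = (7, -6),  |v_rel|² = 85
v_rel×d = (7)·(-16) − (-6)·(-7) = -154
since m = R²·85 − (-154)²:  R² = (23716 + -16831) / 85 = 81
R = √81 = 9  ⇒  r_B = 9 − 5 = 4

rB=4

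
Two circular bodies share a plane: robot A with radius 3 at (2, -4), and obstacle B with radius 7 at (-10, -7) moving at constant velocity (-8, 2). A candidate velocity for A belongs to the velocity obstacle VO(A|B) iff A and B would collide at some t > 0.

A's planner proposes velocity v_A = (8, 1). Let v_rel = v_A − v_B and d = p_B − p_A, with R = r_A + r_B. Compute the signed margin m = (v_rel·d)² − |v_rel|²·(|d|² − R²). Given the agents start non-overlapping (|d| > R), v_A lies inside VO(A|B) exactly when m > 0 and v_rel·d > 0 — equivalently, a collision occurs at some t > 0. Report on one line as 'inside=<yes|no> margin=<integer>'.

d = (-12, -3),  |d|² = 153;  R = 3+7 = 10,  c = 153−10² = 53
v_rel = (16, -1),  |v_rel|² = 257;  v_rel·d = (16)·(-12) + (-1)·(-3) = -189
257·t² + 378·t + 53 = 0  ⇒  m = (-189)² − 257·53 = 22100
m = 22100 > 0,  v_rel·d = -189 < 0  ⇒  outside

inside=no margin=22100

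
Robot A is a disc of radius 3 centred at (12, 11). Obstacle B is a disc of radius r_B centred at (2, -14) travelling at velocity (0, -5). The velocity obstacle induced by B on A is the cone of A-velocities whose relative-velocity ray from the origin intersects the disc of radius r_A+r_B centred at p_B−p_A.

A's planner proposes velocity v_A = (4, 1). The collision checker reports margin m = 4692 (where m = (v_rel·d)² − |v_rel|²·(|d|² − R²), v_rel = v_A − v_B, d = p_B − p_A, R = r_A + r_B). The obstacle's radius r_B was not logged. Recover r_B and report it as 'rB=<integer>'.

m = 4692
d = (-10, -25);  v_rel = (4, 6),  |v_rel|² = 52
v_rel×d = (4)·(-25) − (6)·(-10) = -40
since m = R²·52 − (-40)²:  R² = (1600 + 4692) / 52 = 121
R = √121 = 11  ⇒  r_B = 11 − 3 = 8

rB=8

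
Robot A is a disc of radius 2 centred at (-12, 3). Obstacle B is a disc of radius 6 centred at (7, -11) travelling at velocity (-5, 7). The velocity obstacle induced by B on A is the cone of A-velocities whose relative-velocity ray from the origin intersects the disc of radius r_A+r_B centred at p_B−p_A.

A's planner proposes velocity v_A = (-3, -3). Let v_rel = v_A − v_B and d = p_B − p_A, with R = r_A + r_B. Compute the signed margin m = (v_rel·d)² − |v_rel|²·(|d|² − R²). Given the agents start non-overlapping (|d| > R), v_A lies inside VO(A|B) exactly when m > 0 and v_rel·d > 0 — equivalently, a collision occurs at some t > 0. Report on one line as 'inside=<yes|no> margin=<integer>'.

d = (19, -14),  |d|² = 557;  R = 2+6 = 8,  c = 557−8² = 493
v_rel = (2, -10),  |v_rel|² = 104;  v_rel·d = (2)·(19) + (-10)·(-14) = 178
104·t² − 356·t + 493 = 0  ⇒  m = 178² − 104·493 = -19588
m = -19588 < 0,  v_rel·d = 178 > 0  ⇒  outside

inside=no margin=-19588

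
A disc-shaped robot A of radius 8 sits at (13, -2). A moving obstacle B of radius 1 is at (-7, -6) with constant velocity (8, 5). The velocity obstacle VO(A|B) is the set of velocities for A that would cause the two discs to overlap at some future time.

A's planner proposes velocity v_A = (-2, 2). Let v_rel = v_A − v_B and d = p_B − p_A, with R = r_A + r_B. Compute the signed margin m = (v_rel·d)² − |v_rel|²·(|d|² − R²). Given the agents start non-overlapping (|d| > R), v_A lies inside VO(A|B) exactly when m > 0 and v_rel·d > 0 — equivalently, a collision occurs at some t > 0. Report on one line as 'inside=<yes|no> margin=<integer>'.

d = (-20, -4),  |d|² = 416;  R = 8+1 = 9,  c = 416−9² = 335
v_rel = (-10, -3),  |v_rel|² = 109;  v_rel·d = (-10)·(-20) + (-3)·(-4) = 212
109·t² − 424·t + 335 = 0  ⇒  m = 212² − 109·335 = 8429
m = 8429 > 0,  v_rel·d = 212 > 0  ⇒  inside

inside=yes margin=8429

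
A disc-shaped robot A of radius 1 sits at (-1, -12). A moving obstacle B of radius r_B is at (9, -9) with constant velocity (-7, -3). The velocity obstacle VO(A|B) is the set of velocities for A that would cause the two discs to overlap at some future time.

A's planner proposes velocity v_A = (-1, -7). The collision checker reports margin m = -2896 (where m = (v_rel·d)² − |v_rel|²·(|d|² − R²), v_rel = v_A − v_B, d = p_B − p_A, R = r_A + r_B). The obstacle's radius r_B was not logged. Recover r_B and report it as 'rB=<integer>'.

m = -2896
d = (10, 3);  v_rel = (6, -4),  |v_rel|² = 52
v_rel×d = (6)·(3) − (-4)·(10) = 58
since m = R²·52 − 58²:  R² = (3364 + -2896) / 52 = 9
R = √9 = 3  ⇒  r_B = 3 − 1 = 2

rB=2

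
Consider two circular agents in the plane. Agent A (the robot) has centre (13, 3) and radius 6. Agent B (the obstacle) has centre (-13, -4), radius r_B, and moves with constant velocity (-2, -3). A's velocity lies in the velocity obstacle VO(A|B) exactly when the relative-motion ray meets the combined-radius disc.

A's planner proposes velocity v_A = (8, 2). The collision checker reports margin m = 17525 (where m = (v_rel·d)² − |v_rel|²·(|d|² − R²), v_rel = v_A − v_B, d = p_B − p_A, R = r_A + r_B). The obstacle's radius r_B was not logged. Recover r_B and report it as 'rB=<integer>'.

m = 17525
d = (-26, -7);  v_rel = (10, 5),  |v_rel|² = 125
v_rel×d = (10)·(-7) − (5)·(-26) = 60
since m = R²·125 − 60²:  R² = (3600 + 17525) / 125 = 169
R = √169 = 13  ⇒  r_B = 13 − 6 = 7

rB=7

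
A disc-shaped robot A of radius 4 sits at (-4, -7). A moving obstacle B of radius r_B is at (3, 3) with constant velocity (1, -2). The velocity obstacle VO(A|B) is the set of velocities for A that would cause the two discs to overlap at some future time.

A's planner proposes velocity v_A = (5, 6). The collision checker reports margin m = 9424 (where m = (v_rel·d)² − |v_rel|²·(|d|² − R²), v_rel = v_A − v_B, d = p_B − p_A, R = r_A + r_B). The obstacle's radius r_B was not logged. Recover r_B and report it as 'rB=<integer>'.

m = 9424
d = (7, 10);  v_rel = (4, 8),  |v_rel|² = 80
v_rel×d = (4)·(10) − (8)·(7) = -16
since m = R²·80 − (-16)²:  R² = (256 + 9424) / 80 = 121
R = √121 = 11  ⇒  r_B = 11 − 4 = 7

rB=7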